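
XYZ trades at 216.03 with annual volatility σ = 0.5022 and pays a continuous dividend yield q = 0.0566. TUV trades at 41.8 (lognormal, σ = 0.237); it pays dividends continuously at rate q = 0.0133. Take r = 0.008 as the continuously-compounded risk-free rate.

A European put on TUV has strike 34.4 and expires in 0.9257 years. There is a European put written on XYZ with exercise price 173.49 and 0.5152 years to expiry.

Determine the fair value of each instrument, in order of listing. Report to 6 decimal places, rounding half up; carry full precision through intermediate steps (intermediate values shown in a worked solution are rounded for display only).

price(TUV put K=34.4) = 0.967006
price(XYZ put K=173.49) = 12.662018

[TUV put K=34.4]
σ√T = 0.237·√0.9257 = 0.228026
d₁ = (ln(S/K) + (r−q+σ²/2)T) / (σ√T) = (ln(41.8/34.4) + (0.008−0.0133+0.237²/2)·0.9257) / 0.228026 = (0.194840 + 0.021092) / 0.228026 = 0.946961
d₂ = d₁ − σ√T = 0.946961 − 0.228026 = 0.718936
e^{−rT} = 0.992622
e^{−qT} = 0.987764
N(−d₁) = 0.171829,  N(−d₂) = 0.236090
price = K·e^{−rT}·N(−d₂) − S·e^{−qT}·N(−d₁) = 8.061581 − 7.094574 = 0.967006
[XYZ put K=173.49]
σ√T = 0.5022·√0.5152 = 0.360466
d₁ = (ln(S/K) + (r−q+σ²/2)T) / (σ√T) = (ln(216.03/173.49) + (0.008−0.0566+0.5022²/2)·0.5152) / 0.360466 = (0.219297 + 0.039929) / 0.360466 = 0.719142
d₂ = d₁ − σ√T = 0.719142 − 0.360466 = 0.358676
e^{−rT} = 0.995887
e^{−qT} = 0.971261
N(−d₁) = 0.236027,  N(−d₂) = 0.359919
price = K·e^{−rT}·N(−d₂) − S·e^{−qT}·N(−d₁) = 62.185463 − 49.523445 = 12.662018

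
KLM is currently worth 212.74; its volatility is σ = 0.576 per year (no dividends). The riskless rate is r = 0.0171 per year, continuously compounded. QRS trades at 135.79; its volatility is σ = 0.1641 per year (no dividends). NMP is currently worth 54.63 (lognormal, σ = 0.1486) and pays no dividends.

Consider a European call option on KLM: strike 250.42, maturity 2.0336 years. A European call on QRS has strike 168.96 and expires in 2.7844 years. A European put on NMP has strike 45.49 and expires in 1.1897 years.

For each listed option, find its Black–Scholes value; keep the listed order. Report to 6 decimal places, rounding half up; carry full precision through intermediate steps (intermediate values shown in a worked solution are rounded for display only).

[KLM call K=250.42]
σ√T = 0.576·√2.0336 = 0.821401
d₁ = (ln(S/K) + (r+σ²/2)T) / (σ√T) = (ln(212.74/250.42) + (0.0171+0.576²/2)·2.0336) / 0.821401 = (-0.163069 + 0.372124) / 0.821401 = 0.254511
d₂ = d₁ − σ√T = 0.254511 − 0.821401 = -0.566890
e^{−rT} = 0.965823
N(d₁) = 0.600450,  N(d₂) = 0.285394
price = S·N(d₁) − K·e^{−rT}·N(d₂) = 127.739652 − 69.025913 = 58.713739
[QRS call K=168.96]
σ√T = 0.1641·√2.7844 = 0.273826
d₁ = (ln(S/K) + (r+σ²/2)T) / (σ√T) = (ln(135.79/168.96) + (0.0171+0.1641²/2)·2.7844) / 0.273826 = (-0.218552 + 0.085104) / 0.273826 = -0.487350
d₂ = d₁ − σ√T = -0.487350 − 0.273826 = -0.761175
e^{−rT} = 0.953502
N(d₁) = 0.313005,  N(d₂) = 0.223276
price = S·N(d₁) − K·e^{−rT}·N(d₂) = 42.502991 − 35.970633 = 6.532358
[NMP put K=45.49]
σ√T = 0.1486·√1.1897 = 0.162083
d₁ = (ln(S/K) + (r+σ²/2)T) / (σ√T) = (ln(54.63/45.49) + (0.0171+0.1486²/2)·1.1897) / 0.162083 = (0.183091 + 0.033479) / 0.162083 = 1.336167
d₂ = d₁ − σ√T = 1.336167 − 0.162083 = 1.174084
e^{−rT} = 0.979862
N(−d₁) = 0.090747,  N(−d₂) = 0.120181
price = K·e^{−rT}·N(−d₂) − S·N(−d₁) = 5.356924 − 4.957528 = 0.399396

price(KLM call K=250.42) = 58.713739
price(QRS call K=168.96) = 6.532358
price(NMP put K=45.49) = 0.399396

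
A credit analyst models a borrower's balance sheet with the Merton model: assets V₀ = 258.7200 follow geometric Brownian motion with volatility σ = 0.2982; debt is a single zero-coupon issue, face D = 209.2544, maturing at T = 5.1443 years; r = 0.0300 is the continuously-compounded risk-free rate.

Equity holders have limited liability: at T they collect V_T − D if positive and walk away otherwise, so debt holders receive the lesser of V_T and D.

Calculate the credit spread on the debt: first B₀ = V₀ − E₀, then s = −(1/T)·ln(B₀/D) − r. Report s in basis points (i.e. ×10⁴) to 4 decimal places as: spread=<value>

Work the structural quantities from V₀ = 258.7200 against face 209.2544:
d₁ = [ln(V₀/D) + (r + σ²/2)T] / (σ√T)
   = [ln(258.7200/209.2544) + (0.0300 + 0.5·0.2982²)·5.1443] / (0.2982·√5.1443)
   = [0.212196 + 0.383053] / 0.676349 = 0.880091
d₂ = d₁ − σ√T = 0.880091 − 0.676349 = 0.203742
N(d₁) = 0.810595,  N(d₂) = 0.580722,  e^(−rT) = 0.856990
E₀ = V₀·N(d₁) − D·e^(−rT)·N(d₂)
   = 258.7200·0.810595 − 209.2544·0.856990·0.580722 = 105.576793
B₀ = V₀ − E₀ = 258.7200 − 105.576793 = 153.143207
spread = −(1/T)·ln(B₀/D) − r = −(1/5.1443)·ln(153.143207/209.2544) − 0.0300 = 0.03068411
in basis points: 0.03068411 × 10⁴ = 306.8411 bp

spread=306.8411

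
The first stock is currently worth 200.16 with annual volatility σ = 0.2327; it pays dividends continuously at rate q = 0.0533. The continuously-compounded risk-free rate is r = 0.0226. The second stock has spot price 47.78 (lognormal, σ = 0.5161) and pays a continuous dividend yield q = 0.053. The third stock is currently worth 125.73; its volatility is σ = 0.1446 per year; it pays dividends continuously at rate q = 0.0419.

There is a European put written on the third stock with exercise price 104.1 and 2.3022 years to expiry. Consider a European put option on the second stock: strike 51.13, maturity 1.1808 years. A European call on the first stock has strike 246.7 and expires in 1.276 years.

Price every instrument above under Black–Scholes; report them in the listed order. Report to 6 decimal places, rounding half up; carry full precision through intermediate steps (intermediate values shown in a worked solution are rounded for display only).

[the third stock put K=104.1]
σ√T = 0.1446·√2.3022 = 0.219402
d₁ = (ln(S/K) + (r−q+σ²/2)T) / (σ√T) = (ln(125.73/104.1) + (0.0226−0.0419+0.1446²/2)·2.3022) / 0.219402 = (0.188785 − 0.020364) / 0.219402 = 0.767637
d₂ = d₁ − σ√T = 0.767637 − 0.219402 = 0.548236
e^{−rT} = 0.949301
e^{−qT} = 0.908044
N(−d₁) = 0.221351,  N(−d₂) = 0.291765
price = K·e^{−rT}·N(−d₂) − S·e^{−qT}·N(−d₁) = 28.832865 − 25.271332 = 3.561533
[the second stock put K=51.13]
σ√T = 0.5161·√1.1808 = 0.560818
d₁ = (ln(S/K) + (r−q+σ²/2)T) / (σ√T) = (ln(47.78/51.13) + (0.0226−0.053+0.5161²/2)·1.1808) / 0.560818 = (-0.067764 + 0.121362) / 0.560818 = 0.095571
d₂ = d₁ − σ√T = 0.095571 − 0.560818 = -0.465247
e^{−rT} = 0.973667
e^{−qT} = 0.939336
N(−d₁) = 0.461931,  N(−d₂) = 0.679123
price = K·e^{−rT}·N(−d₂) − S·e^{−qT}·N(−d₁) = 33.809167 − 20.732123 = 13.077045
[the first stock call K=246.7]
σ√T = 0.2327·√1.276 = 0.262858
d₁ = (ln(S/K) + (r−q+σ²/2)T) / (σ√T) = (ln(200.16/246.7) + (0.0226−0.0533+0.2327²/2)·1.276) / 0.262858 = (-0.209056 − 0.004626) / 0.262858 = -0.812917
d₂ = d₁ − σ√T = -0.812917 − 0.262858 = -1.075775
e^{−rT} = 0.971574
e^{−qT} = 0.934250
N(d₁) = 0.208133,  N(d₂) = 0.141014
price = S·e^{−qT}·N(d₁) − K·e^{−rT}·N(d₂) = 38.920759 − 33.799257 = 5.121501

price(the third stock put K=104.1) = 3.561533
price(the second stock put K=51.13) = 13.077045
price(the first stock call K=246.7) = 5.121501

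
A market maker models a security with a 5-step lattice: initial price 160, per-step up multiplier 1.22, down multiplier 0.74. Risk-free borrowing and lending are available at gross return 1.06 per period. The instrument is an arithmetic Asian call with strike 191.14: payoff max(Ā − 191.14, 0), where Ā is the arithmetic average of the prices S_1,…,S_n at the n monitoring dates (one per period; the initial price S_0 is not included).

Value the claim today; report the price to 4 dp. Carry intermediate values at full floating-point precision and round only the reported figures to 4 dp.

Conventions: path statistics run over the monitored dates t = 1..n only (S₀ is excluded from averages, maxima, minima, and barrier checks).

price = 19.6246

Under the martingale measure an up-move has probability p* = 0.6667; value the claim as the probability-weighted average of per-path payoffs, discounted 5 periods at R = 1.06.
Enumerate all 2^5 = 32 price paths (U = up ×1.22, D = down ×0.74); each path with k up-moves has probability p*^k·(1−p*)^(5−k).
DDDDD: Ā=70.8669, payoff=0.0000, prob=0.004115
UDDDD: Ā=116.8346, payoff=0.0000, prob=0.008230
DUDDD: Ā=101.4746, payoff=0.0000, prob=0.008230
UUDDD: Ā=167.2960, payoff=0.0000, prob=0.016461
DDUDD: Ā=90.1082, payoff=0.0000, prob=0.008230
UDUDD: Ā=148.5568, payoff=0.0000, prob=0.016461
DUUDD: Ā=133.1968, payoff=0.0000, prob=0.016461
UUUDD: Ā=219.5947, payoff=28.4547, prob=0.032922
DDDUD: Ā=81.6971, payoff=0.0000, prob=0.008230
UDDUD: Ā=134.6898, payoff=0.0000, prob=0.016461
DUDUD: Ā=119.3298, payoff=0.0000, prob=0.016461
UUDUD: Ā=196.7329, payoff=5.5929, prob=0.032922
DDUUD: Ā=107.9634, payoff=0.0000, prob=0.016461
UDUUD: Ā=177.9937, payoff=0.0000, prob=0.032922
DUUUD: Ā=162.6337, payoff=0.0000, prob=0.032922
UUUUD: Ā=268.1258, payoff=76.9858, prob=0.065844
DDDDU: Ā=75.4728, payoff=0.0000, prob=0.008230
UDDDU: Ā=124.4282, payoff=0.0000, prob=0.016461
DUDDU: Ā=109.0682, payoff=0.0000, prob=0.016461
UUDDU: Ā=179.8151, payoff=0.0000, prob=0.032922
DDUDU: Ā=97.7018, payoff=0.0000, prob=0.016461
UDUDU: Ā=161.0759, payoff=0.0000, prob=0.032922
DUUDU: Ā=145.7159, payoff=0.0000, prob=0.032922
UUUDU: Ā=240.2343, payoff=49.0943, prob=0.065844
DDDUU: Ā=89.2906, payoff=0.0000, prob=0.016461
UDDUU: Ā=147.2089, payoff=0.0000, prob=0.032922
DUDUU: Ā=131.8489, payoff=0.0000, prob=0.032922
UUDUU: Ā=217.3725, payoff=26.2325, prob=0.065844
DDUUU: Ā=120.4825, payoff=0.0000, prob=0.032922
UDUUU: Ā=198.6333, payoff=7.4933, prob=0.065844
DUUUU: Ā=183.2733, payoff=0.0000, prob=0.065844
UUUUU: Ā=302.1533, payoff=111.0133, prob=0.131687
Price = Σ prob·payoff / R^5 = 26.262144 / 1.338226 = 19.6246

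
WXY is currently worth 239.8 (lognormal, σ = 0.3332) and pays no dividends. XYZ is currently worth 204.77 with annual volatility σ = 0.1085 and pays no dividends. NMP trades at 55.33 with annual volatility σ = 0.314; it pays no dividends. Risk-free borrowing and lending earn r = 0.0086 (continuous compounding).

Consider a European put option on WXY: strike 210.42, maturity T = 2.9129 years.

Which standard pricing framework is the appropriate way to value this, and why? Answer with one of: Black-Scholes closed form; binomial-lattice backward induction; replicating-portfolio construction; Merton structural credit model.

framework: Black-Scholes closed form

Key observation: the instrument is a plain European put (strike 210.42) on a lognormal asset; the exact continuous-time formula applies directly.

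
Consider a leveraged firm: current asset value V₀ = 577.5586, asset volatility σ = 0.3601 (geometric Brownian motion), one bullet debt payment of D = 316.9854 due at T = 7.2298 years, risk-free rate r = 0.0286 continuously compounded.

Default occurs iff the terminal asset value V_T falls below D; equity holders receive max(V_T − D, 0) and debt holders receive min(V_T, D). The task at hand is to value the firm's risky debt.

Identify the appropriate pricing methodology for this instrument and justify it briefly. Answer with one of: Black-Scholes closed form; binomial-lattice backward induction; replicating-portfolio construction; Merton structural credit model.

framework: Merton structural credit model

Key observation: with the firm-asset dynamics (V₀ = 577.5586) and a single zero-coupon liability of face 316.9854 given, debt value, spread, and default probability all derive from the option view of the balance sheet.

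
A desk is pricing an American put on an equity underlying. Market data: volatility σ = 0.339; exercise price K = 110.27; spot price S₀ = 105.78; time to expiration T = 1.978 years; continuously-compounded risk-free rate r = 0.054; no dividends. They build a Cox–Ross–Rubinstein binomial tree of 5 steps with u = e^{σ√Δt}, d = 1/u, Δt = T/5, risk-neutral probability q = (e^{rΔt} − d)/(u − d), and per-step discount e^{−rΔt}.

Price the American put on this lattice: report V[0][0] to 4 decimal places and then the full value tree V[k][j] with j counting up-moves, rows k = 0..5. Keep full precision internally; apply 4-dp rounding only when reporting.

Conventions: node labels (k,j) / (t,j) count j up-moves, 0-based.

Δt=0.39560  u=1.23766  d=0.80798  q=0.49715  discount=0.97886
step 5 (expiry): payoffs max(K−S,0) = 73.8448 54.4740 24.8020 0.0000 0.0000 0.0000
k=4: (k=4,j=0): S=45.0819, K−S=65.1881, hold=62.8574 ⇒ V=65.1881 exercise | (k=4,j=1): S=69.0563, K−S=41.2137, hold=38.8831 ⇒ V=41.2137 exercise | (k=4,j=2): S=105.7800, K−S=4.4900, hold=12.2082 ⇒ V=12.2082 continue | (k=4,j=3): S=162.0332, K−S=0.0000, hold=0.0000 ⇒ V=0.0000 continue | (k=4,j=4): S=248.2016, K−S=0.0000, hold=0.0000 ⇒ V=0.0000 continue
k=3: (k=3,j=0): S=55.7960, K−S=54.4740, hold=52.1434 ⇒ V=54.4740 exercise | (k=3,j=1): S=85.4680, K−S=24.8020, hold=26.2274 ⇒ V=26.2274 continue | (k=3,j=2): S=130.9193, K−S=0.0000, hold=6.0091 ⇒ V=6.0091 continue | (k=3,j=3): S=200.5415, K−S=0.0000, hold=0.0000 ⇒ V=0.0000 continue
k=2: (k=2,j=0): S=69.0563, K−S=41.2137, hold=39.5767 ⇒ V=41.2137 exercise | (k=2,j=1): S=105.7800, K−S=4.4900, hold=15.8340 ⇒ V=15.8340 continue | (k=2,j=2): S=162.0332, K−S=0.0000, hold=2.9578 ⇒ V=2.9578 continue
k=1: (k=1,j=0): S=85.4680, K−S=24.8020, hold=27.9919 ⇒ V=27.9919 continue | (k=1,j=1): S=130.9193, K−S=0.0000, hold=9.2333 ⇒ V=9.2333 continue
k=0: (k=0,j=0): S=105.7800, K−S=4.4900, hold=18.2715 ⇒ V=18.2715 continue

price = 18.2715
tree:
18.2715
27.9919 9.2333
41.2137 15.8340 2.9578
54.4740 26.2274 6.0091 0.0000
65.1881 41.2137 12.2082 0.0000 0.0000
73.8448 54.4740 24.8020 0.0000 0.0000 0.0000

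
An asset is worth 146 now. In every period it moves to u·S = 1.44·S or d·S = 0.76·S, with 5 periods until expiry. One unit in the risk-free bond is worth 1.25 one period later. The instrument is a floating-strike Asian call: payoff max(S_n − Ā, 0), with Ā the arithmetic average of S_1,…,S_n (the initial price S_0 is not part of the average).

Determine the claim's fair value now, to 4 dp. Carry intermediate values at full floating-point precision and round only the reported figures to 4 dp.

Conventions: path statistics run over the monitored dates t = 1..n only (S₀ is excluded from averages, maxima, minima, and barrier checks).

price = 49.4612

Set p* = 0.7206 (from d < R < u); the path-dependent value is the discounted p*-expectation over all price paths.
Enumerate all 2^5 = 32 price paths (U = up ×1.44, D = down ×0.76); each path with k up-moves has probability p*^k·(1−p*)^(5−k).
DDDDD: Ā=69.0215, payoff=0.0000, prob=0.001703
UDDDD: Ā=130.7776, payoff=0.0000, prob=0.004392
DUDDD: Ā=110.9216, payoff=0.0000, prob=0.004392
UUDDD: Ā=210.1672, payoff=0.0000, prob=0.011327
DDUDD: Ā=95.8310, payoff=0.0000, prob=0.004392
UDUDD: Ā=181.5746, payoff=0.0000, prob=0.011327
DUUDD: Ā=161.7186, payoff=0.0000, prob=0.011327
UUUDD: Ā=306.4142, payoff=0.0000, prob=0.029211
DDDUD: Ā=84.3622, payoff=0.0000, prob=0.004392
UDDUD: Ā=159.8442, payoff=0.0000, prob=0.011327
DUDUD: Ā=139.9882, payoff=0.0000, prob=0.011327
UUDUD: Ā=265.2408, payoff=0.0000, prob=0.029211
DDUUD: Ā=124.8976, payoff=8.0004, prob=0.011327
UDUUD: Ā=236.6481, payoff=15.1587, prob=0.029211
DUUUD: Ā=216.7921, payoff=35.0147, prob=0.029211
UUUUD: Ā=410.7640, payoff=66.3436, prob=0.075334
DDDDU: Ā=75.6459, payoff=0.0000, prob=0.004392
UDDDU: Ā=143.3291, payoff=0.0000, prob=0.011327
DUDDU: Ā=123.4731, payoff=9.4250, prob=0.011327
UUDDU: Ā=233.9490, payoff=17.8578, prob=0.029211
DDUDU: Ā=108.3825, payoff=24.5155, prob=0.011327
UDUDU: Ā=205.3564, payoff=46.4505, prob=0.029211
DUUDU: Ā=185.5004, payoff=66.3065, prob=0.029211
UUUDU: Ā=351.4743, payoff=125.6333, prob=0.075334
DDDUU: Ā=96.9137, payoff=35.9844, prob=0.011327
UDDUU: Ā=183.6259, payoff=68.1809, prob=0.029211
DUDUU: Ā=163.7699, payoff=88.0369, prob=0.029211
UUDUU: Ā=310.3009, payoff=166.8067, prob=0.075334
DDUUU: Ā=148.6794, payoff=103.1275, prob=0.029211
UDUUU: Ā=281.7083, payoff=195.3994, prob=0.075334
DUUUU: Ā=261.8523, payoff=215.2554, prob=0.075334
UUUUU: Ā=496.1412, payoff=407.8523, prob=0.194283
Price = Σ prob·payoff / R^5 = 150.943666 / 3.051758 = 49.4612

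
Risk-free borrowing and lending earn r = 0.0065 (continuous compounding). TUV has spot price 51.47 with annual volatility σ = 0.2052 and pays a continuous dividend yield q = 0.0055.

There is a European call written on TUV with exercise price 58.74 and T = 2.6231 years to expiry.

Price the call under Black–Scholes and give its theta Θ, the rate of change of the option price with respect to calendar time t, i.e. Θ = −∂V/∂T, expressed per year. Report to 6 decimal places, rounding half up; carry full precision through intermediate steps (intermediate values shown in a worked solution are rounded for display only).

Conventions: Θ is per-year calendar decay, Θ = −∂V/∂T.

σ√T = 0.2052·√2.6231 = 0.332342
d₁ = (ln(S/K) + (r−q+σ²/2)T) / (σ√T) = (ln(51.47/58.74) + (0.0065−0.0055+0.2052²/2)·2.6231) / 0.332342 = (-0.132122 + 0.057849) / 0.332342 = -0.223485
d₂ = d₁ − σ√T = -0.223485 − 0.332342 = -0.555826
e^{−rT} = 0.983094
e^{−qT} = 0.985677
N(d₁) = 0.411579,  N(d₂) = 0.289165
Call price V = S·e^{−qT}·N(d₁) − K·e^{−rT}·N(d₂) = 20.880553 − 16.698391 = 4.182162
φ(d₁) = (1/√(2π))·e^{−d₁²/2} = 0.389103
Θ = −S·e^{−qT}·φ(d₁)·σ/(2√T) + q·S·e^{−qT}·N(d₁) − r·K·e^{−rT}·N(d₂) = −1.250527 + 0.114843 − 0.108540 = -1.244224

price = 4.182162
Θ = -1.244224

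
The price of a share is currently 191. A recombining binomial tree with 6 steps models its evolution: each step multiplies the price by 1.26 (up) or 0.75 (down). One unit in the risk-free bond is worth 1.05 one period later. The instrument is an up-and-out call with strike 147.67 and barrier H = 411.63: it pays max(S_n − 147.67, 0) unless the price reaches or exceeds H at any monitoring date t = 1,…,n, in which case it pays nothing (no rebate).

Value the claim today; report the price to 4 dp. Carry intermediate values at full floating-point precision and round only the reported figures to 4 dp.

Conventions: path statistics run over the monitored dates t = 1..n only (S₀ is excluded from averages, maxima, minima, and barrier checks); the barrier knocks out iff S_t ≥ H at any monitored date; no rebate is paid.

price = 28.9783

No-arbitrage gives p* = (R−d)/(u−d) = 0.5882: enumerate every path, weight its payoff by its p*-probability, and discount by R^6.
Enumerate all 2^6 = 64 price paths (U = up ×1.26, D = down ×0.75); each path with k up-moves has probability p*^k·(1−p*)^(6−k).
DDDDDD: M=143.2500, payoff=0.0000, prob=0.004874
UDDDDD: M=240.6600, payoff=0.0000, prob=0.006963
DUDDDD: M=180.4950, payoff=0.0000, prob=0.006963
UUDDDD: M=303.2316, payoff=0.0000, prob=0.009947
DDUDDD: M=143.2500, payoff=0.0000, prob=0.006963
UDUDDD: M=240.6600, payoff=0.0000, prob=0.009947
DUUDDD: M=227.4237, payoff=0.0000, prob=0.009947
UUUDDD: M=382.0718, payoff=13.5165, prob=0.014210
DDDUDD: M=143.2500, payoff=0.0000, prob=0.006963
UDDUDD: M=240.6600, payoff=0.0000, prob=0.009947
DUDUDD: M=180.4950, payoff=0.0000, prob=0.009947
UUDUDD: M=303.2316, payoff=13.5165, prob=0.014210
DDUUDD: M=170.5678, payoff=0.0000, prob=0.009947
UDUUDD: M=286.5539, payoff=13.5165, prob=0.014210
DUUUDD: M=286.5539, payoff=13.5165, prob=0.014210
UUUUDD: M=481.4105, payoff=0.0000, prob=0.020300
DDDDUD: M=143.2500, payoff=0.0000, prob=0.006963
UDDDUD: M=240.6600, payoff=0.0000, prob=0.009947
DUDDUD: M=180.4950, payoff=0.0000, prob=0.009947
UUDDUD: M=303.2316, payoff=13.5165, prob=0.014210
DDUDUD: M=143.2500, payoff=0.0000, prob=0.009947
UDUDUD: M=240.6600, payoff=13.5165, prob=0.014210
DUUDUD: M=227.4237, payoff=13.5165, prob=0.014210
UUUDUD: M=382.0718, payoff=123.1234, prob=0.020300
DDDUUD: M=143.2500, payoff=0.0000, prob=0.009947
UDDUUD: M=240.6600, payoff=13.5165, prob=0.014210
DUDUUD: M=214.9154, payoff=13.5165, prob=0.014210
UUDUUD: M=361.0579, payoff=123.1234, prob=0.020300
DDUUUD: M=214.9154, payoff=13.5165, prob=0.014210
UDUUUD: M=361.0579, payoff=123.1234, prob=0.020300
DUUUUD: M=361.0579, payoff=123.1234, prob=0.020300
UUUUUD: M=606.5772, payoff=0.0000, prob=0.029000
DDDDDU: M=143.2500, payoff=0.0000, prob=0.006963
UDDDDU: M=240.6600, payoff=0.0000, prob=0.009947
DUDDDU: M=180.4950, payoff=0.0000, prob=0.009947
UUDDDU: M=303.2316, payoff=13.5165, prob=0.014210
DDUDDU: M=143.2500, payoff=0.0000, prob=0.009947
UDUDDU: M=240.6600, payoff=13.5165, prob=0.014210
DUUDDU: M=227.4237, payoff=13.5165, prob=0.014210
UUUDDU: M=382.0718, payoff=123.1234, prob=0.020300
DDDUDU: M=143.2500, payoff=0.0000, prob=0.009947
UDDUDU: M=240.6600, payoff=13.5165, prob=0.014210
DUDUDU: M=180.4950, payoff=13.5165, prob=0.014210
UUDUDU: M=303.2316, payoff=123.1234, prob=0.020300
DDUUDU: M=170.5678, payoff=13.5165, prob=0.014210
UDUUDU: M=286.5539, payoff=123.1234, prob=0.020300
DUUUDU: M=286.5539, payoff=123.1234, prob=0.020300
UUUUDU: M=481.4105, payoff=0.0000, prob=0.029000
DDDDUU: M=143.2500, payoff=0.0000, prob=0.009947
UDDDUU: M=240.6600, payoff=13.5165, prob=0.014210
DUDDUU: M=180.4950, payoff=13.5165, prob=0.014210
UUDDUU: M=303.2316, payoff=123.1234, prob=0.020300
DDUDUU: M=161.1865, payoff=13.5165, prob=0.014210
UDUDUU: M=270.7934, payoff=123.1234, prob=0.020300
DUUDUU: M=270.7934, payoff=123.1234, prob=0.020300
UUUDUU: M=454.9329, payoff=0.0000, prob=0.029000
DDDUUU: M=161.1865, payoff=13.5165, prob=0.014210
UDDUUU: M=270.7934, payoff=123.1234, prob=0.020300
DUDUUU: M=270.7934, payoff=123.1234, prob=0.020300
UUDUUU: M=454.9329, payoff=0.0000, prob=0.029000
DDUUUU: M=270.7934, payoff=123.1234, prob=0.020300
UDUUUU: M=454.9329, payoff=0.0000, prob=0.029000
DUUUUU: M=454.9329, payoff=0.0000, prob=0.029000
UUUUUU: M=764.2873, payoff=0.0000, prob=0.041429
Price = Σ prob·payoff / R^6 = 38.833655 / 1.340096 = 28.9783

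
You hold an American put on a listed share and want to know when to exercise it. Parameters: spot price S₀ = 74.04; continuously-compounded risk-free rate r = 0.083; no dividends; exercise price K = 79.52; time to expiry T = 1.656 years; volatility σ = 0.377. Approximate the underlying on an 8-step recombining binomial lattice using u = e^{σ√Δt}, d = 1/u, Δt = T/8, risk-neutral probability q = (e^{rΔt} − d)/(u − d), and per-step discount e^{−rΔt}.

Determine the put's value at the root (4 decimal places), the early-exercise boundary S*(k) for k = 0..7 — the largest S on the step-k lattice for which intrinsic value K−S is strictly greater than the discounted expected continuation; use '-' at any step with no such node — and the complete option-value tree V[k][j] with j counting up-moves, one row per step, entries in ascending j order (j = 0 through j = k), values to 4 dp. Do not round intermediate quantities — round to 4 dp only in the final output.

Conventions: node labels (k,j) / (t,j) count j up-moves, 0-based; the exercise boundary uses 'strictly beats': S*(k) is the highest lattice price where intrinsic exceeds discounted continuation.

Δt=0.20700, u=1.18711, d=0.84238, q=0.50749, disc=e^(-rΔt)=0.98297
k=8 terminal: V=max(K-S,0) → 60.7472 53.0647 42.2381 26.9810 5.4800 0.0000 0.0000 0.0000 0.0000
k=7: j=0 S=22.2854 intr=57.2346 cont=55.8800 V=57.2346[EX]; j=1 S=31.4055 intr=48.1145 cont=46.7600 V=48.1145[EX]; j=2 S=44.2578 intr=35.2622 cont=33.9076 V=35.2622[EX]; j=3 S=62.3698 intr=17.1502 cont=15.7957 V=17.1502[EX]; j=4 S=87.8939 intr=0.0000 cont=2.6530 V=2.6530[hold]; j=5 S=123.8634 intr=0.0000 cont=0.0000 V=0.0000[hold]; j=6 S=174.5530 intr=0.0000 cont=0.0000 V=0.0000[hold]; j=7 S=245.9868 intr=0.0000 cont=0.0000 V=0.0000[hold]  S*(7)=62.3698
k=6: j=0 S=26.4553 intr=53.0647 cont=51.7101 V=53.0647[EX]; j=1 S=37.2819 intr=42.2381 cont=40.8836 V=42.2381[EX]; j=2 S=52.5390 intr=26.9810 cont=25.6264 V=26.9810[EX]; j=3 S=74.0400 intr=5.4800 cont=9.6262 V=9.6262[hold]; j=4 S=104.3400 intr=0.0000 cont=1.2843 V=1.2843[hold]; j=5 S=147.0399 intr=0.0000 cont=0.0000 V=0.0000[hold]; j=6 S=207.2143 intr=0.0000 cont=0.0000 V=0.0000[hold]  S*(6)=52.5390
k=5: j=0 S=31.4055 intr=48.1145 cont=46.7600 V=48.1145[EX]; j=1 S=44.2578 intr=35.2622 cont=33.9076 V=35.2622[EX]; j=2 S=62.3698 intr=17.1502 cont=17.8640 V=17.8640[hold]; j=3 S=87.8939 intr=0.0000 cont=5.3009 V=5.3009[hold]; j=4 S=123.8634 intr=0.0000 cont=0.6218 V=0.6218[hold]; j=5 S=174.5530 intr=0.0000 cont=0.0000 V=0.0000[hold]  S*(5)=44.2578
k=4: j=0 S=37.2819 intr=42.2381 cont=40.8836 V=42.2381[EX]; j=1 S=52.5390 intr=26.9810 cont=25.9825 V=26.9810[EX]; j=2 S=74.0400 intr=5.4800 cont=11.2926 V=11.2926[hold]; j=3 S=104.3400 intr=0.0000 cont=2.8764 V=2.8764[hold]; j=4 S=147.0399 intr=0.0000 cont=0.3010 V=0.3010[hold]  S*(4)=52.5390
k=3: j=0 S=44.2578 intr=35.2622 cont=33.9076 V=35.2622[EX]; j=1 S=62.3698 intr=17.1502 cont=18.6953 V=18.6953[hold]; j=2 S=87.8939 intr=0.0000 cont=6.9018 V=6.9018[hold]; j=3 S=123.8634 intr=0.0000 cont=1.5427 V=1.5427[hold]  S*(3)=44.2578
k=2: j=0 S=52.5390 intr=26.9810 cont=26.3972 V=26.9810[EX]; j=1 S=74.0400 intr=5.4800 cont=12.4937 V=12.4937[hold]; j=2 S=104.3400 intr=0.0000 cont=4.1109 V=4.1109[hold]  S*(2)=52.5390
k=1: j=0 S=62.3698 intr=17.1502 cont=19.2944 V=19.2944[hold]; j=1 S=87.8939 intr=0.0000 cont=8.0991 V=8.0991[hold]  S*(1)=-
k=0: j=0 S=74.0400 intr=5.4800 cont=13.3810 V=13.3810[hold]  S*(0)=-

price = 13.3810
boundary = - - 52.5390 44.2578 52.5390 44.2578 52.5390 62.3698
tree:
13.3810
19.2944 8.0991
26.9810 12.4937 4.1109
35.2622 18.6953 6.9018 1.5427
42.2381 26.9810 11.2926 2.8764 0.3010
48.1145 35.2622 17.8640 5.3009 0.6218 0.0000
53.0647 42.2381 26.9810 9.6262 1.2843 0.0000 0.0000
57.2346 48.1145 35.2622 17.1502 2.6530 0.0000 0.0000 0.0000
60.7472 53.0647 42.2381 26.9810 5.4800 0.0000 0.0000 0.0000 0.0000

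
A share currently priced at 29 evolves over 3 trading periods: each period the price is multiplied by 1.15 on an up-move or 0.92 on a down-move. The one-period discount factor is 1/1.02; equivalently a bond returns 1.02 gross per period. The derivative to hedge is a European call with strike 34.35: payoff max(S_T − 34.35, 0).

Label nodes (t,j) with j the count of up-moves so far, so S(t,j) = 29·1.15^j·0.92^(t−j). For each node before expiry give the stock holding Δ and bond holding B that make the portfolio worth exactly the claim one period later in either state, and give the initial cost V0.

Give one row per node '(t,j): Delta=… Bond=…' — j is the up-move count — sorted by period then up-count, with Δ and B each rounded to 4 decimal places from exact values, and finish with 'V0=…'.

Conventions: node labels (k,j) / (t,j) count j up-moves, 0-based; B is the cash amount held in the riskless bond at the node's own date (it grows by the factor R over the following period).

Under the risk-neutral measure, an up-move has probability p* = (R−d)/(u−d) = 0.4348 and values discount at R = 1.02.
At maturity the claim pays: V(3,0)=0.0000, V(3,1)=0.0000, V(3,2)=0.9343, V(3,3)=9.7554
Node (2,0) S=24.5456: V=(p*·0.0000+(1−p*)·0.0000)/1.02=0.0000; Δ=(0.0000−0.0000)/(28.2274−22.5820)=0.0000; B=V−Δ·S=0.0000
Node (2,1) S=30.6820: V=(p*·0.9343+(1−p*)·0.0000)/1.02=0.3983; Δ=(0.9343−0.0000)/(35.2843−28.2274)=0.1324; B=V−Δ·S=-3.6639
Node (2,2) S=38.3525: V=(p*·9.7554+(1−p*)·0.9343)/1.02=4.6760; Δ=(9.7554−0.9343)/(44.1054−35.2843)=1.0000; B=V−Δ·S=-33.6765
Node (1,0) S=26.6800: V=(p*·0.3983+(1−p*)·0.0000)/1.02=0.1698; Δ=(0.3983−0.0000)/(30.6820−24.5456)=0.0649; B=V−Δ·S=-1.5618
Node (1,1) S=33.3500: V=(p*·4.6760+(1−p*)·0.3983)/1.02=2.2139; Δ=(4.6760−0.3983)/(38.3525−30.6820)=0.5577; B=V−Δ·S=-16.3852
Node (0,0) S=29.0000: V=(p*·2.2139+(1−p*)·0.1698)/1.02=1.0378; Δ=(2.2139−0.1698)/(33.3500−26.6800)=0.3065; B=V−Δ·S=-7.8497
Sanity check at the root: Δ(0,0)·S0 + B(0,0) reproduces V0 = 1.0378.

(0,0): Delta=0.3065 Bond=-7.8497
(1,0): Delta=0.0649 Bond=-1.5618
(1,1): Delta=0.5577 Bond=-16.3852
(2,0): Delta=0.0000 Bond=0.0000
(2,1): Delta=0.1324 Bond=-3.6639
(2,2): Delta=1.0000 Bond=-33.6765
V0=1.0378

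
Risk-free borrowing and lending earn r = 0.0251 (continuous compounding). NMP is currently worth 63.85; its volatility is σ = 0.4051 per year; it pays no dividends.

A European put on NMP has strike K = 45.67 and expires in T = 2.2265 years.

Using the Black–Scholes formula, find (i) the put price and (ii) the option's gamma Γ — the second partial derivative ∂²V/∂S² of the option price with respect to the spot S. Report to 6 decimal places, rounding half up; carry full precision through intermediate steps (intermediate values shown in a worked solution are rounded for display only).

price = 4.835001
Γ = 0.006589

σ√T = 0.4051·√2.2265 = 0.604468
d₁ = (ln(S/K) + (r+σ²/2)T) / (σ√T) = (ln(63.85/45.67) + (0.0251+0.4051²/2)·2.2265) / 0.604468 = (0.335095 + 0.238576) / 0.604468 = 0.949051
d₂ = d₁ − σ√T = 0.949051 − 0.604468 = 0.344582
e^{−rT} = 0.945648
N(−d₁) = 0.171297,  N(−d₂) = 0.365204
Put price V = K·e^{−rT}·N(−d₂) − S·N(−d₁) = 15.772342 − 10.937341 = 4.835001
φ(d₁) = (1/√(2π))·e^{−d₁²/2} = 0.254288
Γ = φ(d₁) / (S·σ·√T) = 0.006589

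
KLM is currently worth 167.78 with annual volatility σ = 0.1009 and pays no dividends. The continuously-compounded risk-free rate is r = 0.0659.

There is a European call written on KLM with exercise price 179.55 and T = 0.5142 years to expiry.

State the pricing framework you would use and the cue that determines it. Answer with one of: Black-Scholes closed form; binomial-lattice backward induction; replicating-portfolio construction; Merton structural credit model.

Key observation: a European-exercise option on KLM struck at 179.55 — a GBM underlying with constant parameters — admits an analytic price: the data contain no early exercise, no discrete tree, no debt structure.

framework: Black-Scholes closed form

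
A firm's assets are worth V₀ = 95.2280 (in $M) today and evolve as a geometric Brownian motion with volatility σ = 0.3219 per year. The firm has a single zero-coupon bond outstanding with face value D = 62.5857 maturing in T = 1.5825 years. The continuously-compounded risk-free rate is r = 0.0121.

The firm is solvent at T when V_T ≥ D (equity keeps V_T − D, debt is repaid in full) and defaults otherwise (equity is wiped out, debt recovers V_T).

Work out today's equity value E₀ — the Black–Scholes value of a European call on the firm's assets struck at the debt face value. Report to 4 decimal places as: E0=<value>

With assets at 95.2280 and a single debt payment of 62.5857 at 1.5825 years:
d₁ = [ln(V₀/D) + (r + σ²/2)T] / (σ√T)
   = [ln(95.2280/62.5857) + (0.0121 + 0.5·0.3219²)·1.5825] / (0.3219·√1.5825)
   = [0.419737 + 0.101137] / 0.404942 = 1.286294
d₂ = d₁ − σ√T = 1.286294 − 0.404942 = 0.881352
N(d₁) = 0.900830,  N(d₂) = 0.810936,  e^(−rT) = 0.981034
E₀ = V₀·N(d₁) − D·e^(−rT)·N(d₂)
   = 95.2280·0.900830 − 62.5857·0.981034·0.810936 = 35.993785

E0=35.9938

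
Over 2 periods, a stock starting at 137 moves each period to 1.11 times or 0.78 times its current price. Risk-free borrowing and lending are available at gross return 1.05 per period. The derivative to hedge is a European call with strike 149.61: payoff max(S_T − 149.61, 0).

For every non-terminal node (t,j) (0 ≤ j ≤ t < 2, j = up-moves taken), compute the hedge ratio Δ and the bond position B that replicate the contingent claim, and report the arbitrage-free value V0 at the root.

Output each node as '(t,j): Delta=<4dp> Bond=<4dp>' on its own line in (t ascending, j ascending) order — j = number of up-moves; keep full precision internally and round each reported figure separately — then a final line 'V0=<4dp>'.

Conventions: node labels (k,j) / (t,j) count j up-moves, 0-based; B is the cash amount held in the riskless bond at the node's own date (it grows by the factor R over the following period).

(0,0): Delta=0.3307 Bond=-33.6570
(1,0): Delta=0.0000 Bond=0.0000
(1,1): Delta=0.3824 Bond=-43.1931
V0=11.6505

Arbitrage-free pricing uses the up-move probability p* = (R−d)/(u−d) = 0.8182, discounting each step at R = 1.05.
At maturity the claim pays: V(2,0)=0.0000, V(2,1)=0.0000, V(2,2)=19.1877
  t=1,j=0: stock 106.8600 → up 118.6146 (V=0.0000), down 83.3508 (V=0.0000). Price 0.0000; hedge Δ=0.0000, bond B=0.0000.
  t=1,j=1: stock 152.0700 → up 168.7977 (V=19.1877), down 118.6146 (V=0.0000). Price 14.9515; hedge Δ=0.3824, bond B=-43.1931.
  t=0,j=0: stock 137.0000 → up 152.0700 (V=14.9515), down 106.8600 (V=0.0000). Price 11.6505; hedge Δ=0.3307, bond B=-33.6570.
As a check, the time-0 holding Δ(0,0)·S0 + B(0,0) comes to 11.6505 — exactly V0.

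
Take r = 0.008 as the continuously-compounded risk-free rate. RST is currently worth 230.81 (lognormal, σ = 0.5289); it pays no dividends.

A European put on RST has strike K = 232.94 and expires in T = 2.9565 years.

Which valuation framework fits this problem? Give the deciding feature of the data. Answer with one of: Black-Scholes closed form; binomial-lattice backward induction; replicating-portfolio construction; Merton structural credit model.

Key observation: the instrument is a plain European put (strike 232.94) on a lognormal asset; the exact continuous-time formula applies directly.

framework: Black-Scholes closed form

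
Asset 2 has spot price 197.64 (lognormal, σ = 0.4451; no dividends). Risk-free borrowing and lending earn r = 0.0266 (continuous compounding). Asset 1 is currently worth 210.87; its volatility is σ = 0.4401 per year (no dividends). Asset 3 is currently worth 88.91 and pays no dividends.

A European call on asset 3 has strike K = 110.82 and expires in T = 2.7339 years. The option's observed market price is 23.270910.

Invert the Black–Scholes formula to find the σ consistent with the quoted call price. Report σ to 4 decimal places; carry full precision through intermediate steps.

sigma = 0.4843

At σ = 0.4843 the Black–Scholes value reproduces the quote:
σ√T = 0.4843·√2.7339 = 0.800766
d₁ = (ln(S/K) + (r+σ²/2)T) / (σ√T) = (ln(88.91/110.82) + (0.0266+0.4843²/2)·2.7339) / 0.800766 = (-0.220283 + 0.393335) / 0.800766 = 0.216109
d₂ = d₁ − σ√T = 0.216109 − 0.800766 = -0.584658
e^{−rT} = 0.929860
N(d₁) = 0.585548,  N(d₂) = 0.279389
V = S·N(d₁) − K·e^{−rT}·N(d₂) = 52.061110 − 28.790201 = 23.270910 (matching the quote); vega is positive throughout, so no other σ reproduces this price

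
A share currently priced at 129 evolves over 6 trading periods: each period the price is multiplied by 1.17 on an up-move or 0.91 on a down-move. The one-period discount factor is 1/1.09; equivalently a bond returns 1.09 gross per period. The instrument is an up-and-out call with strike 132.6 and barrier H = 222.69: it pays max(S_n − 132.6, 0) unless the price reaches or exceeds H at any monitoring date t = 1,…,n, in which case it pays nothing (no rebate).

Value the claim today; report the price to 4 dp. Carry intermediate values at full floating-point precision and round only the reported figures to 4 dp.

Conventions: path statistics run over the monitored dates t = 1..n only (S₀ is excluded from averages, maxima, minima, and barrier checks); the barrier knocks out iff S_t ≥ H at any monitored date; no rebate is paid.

price = 14.9309

No-arbitrage gives p* = (R−d)/(u−d) = 0.6923: enumerate every path, weight its payoff by its p*-probability, and discount by R^6.
Enumerate all 2^6 = 64 price paths (U = up ×1.17, D = down ×0.91); each path with k up-moves has probability p*^k·(1−p*)^(6−k).
DDDDDD: M=117.3900, payoff=0.0000, prob=0.000849
UDDDDD: M=150.9300, payoff=0.0000, prob=0.001909
DUDDDD: M=137.3463, payoff=0.0000, prob=0.001909
UUDDDD: M=176.5881, payoff=0.0000, prob=0.004296
DDUDDD: M=124.9851, payoff=0.0000, prob=0.001909
UDUDDD: M=160.6952, payoff=0.0000, prob=0.004296
DUUDDD: M=160.6952, payoff=0.0000, prob=0.004296
UUUDDD: M=206.6081, payoff=23.0939, prob=0.009666
DDDUDD: M=117.3900, payoff=0.0000, prob=0.001909
UDDUDD: M=150.9300, payoff=0.0000, prob=0.004296
DUDUDD: M=146.2326, payoff=0.0000, prob=0.004296
UUDUDD: M=188.0134, payoff=23.0939, prob=0.009666
DDUUDD: M=146.2326, payoff=0.0000, prob=0.004296
UDUUDD: M=188.0134, payoff=23.0939, prob=0.009666
DUUUDD: M=188.0134, payoff=23.0939, prob=0.009666
UUUUDD: M=241.7315, payoff=0.0000, prob=0.021749
DDDDUD: M=117.3900, payoff=0.0000, prob=0.001909
UDDDUD: M=150.9300, payoff=0.0000, prob=0.004296
DUDDUD: M=137.3463, payoff=0.0000, prob=0.004296
UUDDUD: M=176.5881, payoff=23.0939, prob=0.009666
DDUDUD: M=133.0717, payoff=0.0000, prob=0.004296
UDUDUD: M=171.0921, payoff=23.0939, prob=0.009666
DUUDUD: M=171.0921, payoff=23.0939, prob=0.009666
UUUDUD: M=219.9756, payoff=67.5778, prob=0.021749
DDDUUD: M=133.0717, payoff=0.0000, prob=0.004296
UDDUUD: M=171.0921, payoff=23.0939, prob=0.009666
DUDUUD: M=171.0921, payoff=23.0939, prob=0.009666
UUDUUD: M=219.9756, payoff=67.5778, prob=0.021749
DDUUUD: M=171.0921, payoff=23.0939, prob=0.009666
UDUUUD: M=219.9756, payoff=67.5778, prob=0.021749
DUUUUD: M=219.9756, payoff=67.5778, prob=0.021749
UUUUUD: M=282.8258, payoff=0.0000, prob=0.048934
DDDDDU: M=117.3900, payoff=0.0000, prob=0.001909
UDDDDU: M=150.9300, payoff=0.0000, prob=0.004296
DUDDDU: M=137.3463, payoff=0.0000, prob=0.004296
UUDDDU: M=176.5881, payoff=23.0939, prob=0.009666
DDUDDU: M=124.9851, payoff=0.0000, prob=0.004296
UDUDDU: M=160.6952, payoff=23.0939, prob=0.009666
DUUDDU: M=160.6952, payoff=23.0939, prob=0.009666
UUUDDU: M=206.6081, payoff=67.5778, prob=0.021749
DDDUDU: M=121.0952, payoff=0.0000, prob=0.004296
UDDUDU: M=155.6939, payoff=23.0939, prob=0.009666
DUDUDU: M=155.6939, payoff=23.0939, prob=0.009666
UUDUDU: M=200.1778, payoff=67.5778, prob=0.021749
DDUUDU: M=155.6939, payoff=23.0939, prob=0.009666
UDUUDU: M=200.1778, payoff=67.5778, prob=0.021749
DUUUDU: M=200.1778, payoff=67.5778, prob=0.021749
UUUUDU: M=257.3715, payoff=0.0000, prob=0.048934
DDDDUU: M=121.0952, payoff=0.0000, prob=0.004296
UDDDUU: M=155.6939, payoff=23.0939, prob=0.009666
DUDDUU: M=155.6939, payoff=23.0939, prob=0.009666
UUDDUU: M=200.1778, payoff=67.5778, prob=0.021749
DDUDUU: M=155.6939, payoff=23.0939, prob=0.009666
UDUDUU: M=200.1778, payoff=67.5778, prob=0.021749
DUUDUU: M=200.1778, payoff=67.5778, prob=0.021749
UUUDUU: M=257.3715, payoff=0.0000, prob=0.048934
DDDUUU: M=155.6939, payoff=23.0939, prob=0.009666
UDDUUU: M=200.1778, payoff=67.5778, prob=0.021749
DUDUUU: M=200.1778, payoff=67.5778, prob=0.021749
UUDUUU: M=257.3715, payoff=0.0000, prob=0.048934
DDUUUU: M=200.1778, payoff=67.5778, prob=0.021749
UDUUUU: M=257.3715, payoff=0.0000, prob=0.048934
DUUUUU: M=257.3715, payoff=0.0000, prob=0.048934
UUUUUU: M=330.9062, payoff=0.0000, prob=0.110102
Price = Σ prob·payoff / R^6 = 25.040564 / 1.677100 = 14.9309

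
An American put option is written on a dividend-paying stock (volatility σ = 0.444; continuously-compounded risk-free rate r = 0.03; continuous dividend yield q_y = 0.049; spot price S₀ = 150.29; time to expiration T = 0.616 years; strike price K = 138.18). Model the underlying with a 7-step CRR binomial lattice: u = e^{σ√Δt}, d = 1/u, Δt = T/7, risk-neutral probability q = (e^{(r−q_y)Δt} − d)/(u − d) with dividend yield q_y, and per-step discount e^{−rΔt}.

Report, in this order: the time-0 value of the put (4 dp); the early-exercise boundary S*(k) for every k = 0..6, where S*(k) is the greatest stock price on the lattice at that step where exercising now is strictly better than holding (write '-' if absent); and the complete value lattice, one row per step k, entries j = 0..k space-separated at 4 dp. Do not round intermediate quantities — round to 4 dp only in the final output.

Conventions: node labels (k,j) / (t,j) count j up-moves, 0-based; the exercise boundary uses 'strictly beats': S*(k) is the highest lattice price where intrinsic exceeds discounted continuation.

Δt=0.08800, u=1.14078, d=0.87659, q=0.46080, disc=e^(-rΔt)=0.99736
k=7 terminal: V=max(K-S,0) → 78.4052 60.3904 36.9463 6.4367 0.0000 0.0000 0.0000 0.0000
k=6: j=0 S=68.1899 intr=69.9901 cont=69.9192 V=69.9901[EX]; j=1 S=88.7408 intr=49.4392 cont=49.4567 V=49.4567[hold]; j=2 S=115.4853 intr=22.6947 cont=22.8273 V=22.8273[hold]; j=3 S=150.2900 intr=0.0000 cont=3.4616 V=3.4616[hold]; j=4 S=195.5840 intr=0.0000 cont=0.0000 V=0.0000[hold]; j=5 S=254.5287 intr=0.0000 cont=0.0000 V=0.0000[hold]; j=6 S=331.2379 intr=0.0000 cont=0.0000 V=0.0000[hold]  S*(6)=68.1899
k=5: j=0 S=77.7896 intr=60.3904 cont=60.3688 V=60.3904[EX]; j=1 S=101.2337 intr=36.9463 cont=37.0879 V=37.0879[hold]; j=2 S=131.7433 intr=6.4367 cont=13.8670 V=13.8670[hold]; j=3 S=171.4477 intr=0.0000 cont=1.8616 V=1.8616[hold]; j=4 S=223.1182 intr=0.0000 cont=0.0000 V=0.0000[hold]; j=5 S=290.3611 intr=0.0000 cont=0.0000 V=0.0000[hold]  S*(5)=77.7896
k=4: j=0 S=88.7408 intr=49.4392 cont=49.5218 V=49.5218[hold]; j=1 S=115.4853 intr=22.6947 cont=26.3182 V=26.3182[hold]; j=2 S=150.2900 intr=0.0000 cont=8.3130 V=8.3130[hold]; j=3 S=195.5840 intr=0.0000 cont=1.0011 V=1.0011[hold]; j=4 S=254.5287 intr=0.0000 cont=0.0000 V=0.0000[hold]  S*(4)=-
k=3: j=0 S=101.2337 intr=36.9463 cont=38.7273 V=38.7273[hold]; j=1 S=131.7433 intr=6.4367 cont=17.9740 V=17.9740[hold]; j=2 S=171.4477 intr=0.0000 cont=4.9307 V=4.9307[hold]; j=3 S=223.1182 intr=0.0000 cont=0.5384 V=0.5384[hold]  S*(3)=-
k=2: j=0 S=115.4853 intr=22.6947 cont=29.0873 V=29.0873[hold]; j=1 S=150.2900 intr=0.0000 cont=11.9321 V=11.9321[hold]; j=2 S=195.5840 intr=0.0000 cont=2.8991 V=2.8991[hold]  S*(2)=-
k=1: j=0 S=131.7433 intr=6.4367 cont=21.1264 V=21.1264[hold]; j=1 S=171.4477 intr=0.0000 cont=7.7492 V=7.7492[hold]  S*(1)=-
k=0: j=0 S=150.2900 intr=0.0000 cont=14.9228 V=14.9228[hold]  S*(0)=-

price = 14.9228
boundary = - - - - - 77.7896 68.1899
tree:
14.9228
21.1264 7.7492
29.0873 11.9321 2.8991
38.7273 17.9740 4.9307 0.5384
49.5218 26.3182 8.3130 1.0011 0.0000
60.3904 37.0879 13.8670 1.8616 0.0000 0.0000
69.9901 49.4567 22.8273 3.4616 0.0000 0.0000 0.0000
78.4052 60.3904 36.9463 6.4367 0.0000 0.0000 0.0000 0.0000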